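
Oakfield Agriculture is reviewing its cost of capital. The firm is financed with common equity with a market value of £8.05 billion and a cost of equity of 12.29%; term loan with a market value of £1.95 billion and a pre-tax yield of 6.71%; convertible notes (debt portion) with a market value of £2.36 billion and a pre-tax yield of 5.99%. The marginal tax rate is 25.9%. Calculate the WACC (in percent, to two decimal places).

9.64%

Total capital V = 8.05 + 1.95 + 2.36 = 12.36.
Equity: weight = 8.05/12.36 = 0.6513; cost = 12.29%.
Term loan: weight = 1.95/12.36 = 0.1578; after-tax cost = 6.71% × (1 − 25.9%) = 4.9721%.
Convertible notes (debt portion): weight = 2.36/12.36 = 0.1909; after-tax cost = 5.99% × (1 − 25.9%) = 4.4386%.
WACC = 0.6513 × 12.2900% + 0.1578 × 4.9721% + 0.1909 × 4.4386% = 9.6363%.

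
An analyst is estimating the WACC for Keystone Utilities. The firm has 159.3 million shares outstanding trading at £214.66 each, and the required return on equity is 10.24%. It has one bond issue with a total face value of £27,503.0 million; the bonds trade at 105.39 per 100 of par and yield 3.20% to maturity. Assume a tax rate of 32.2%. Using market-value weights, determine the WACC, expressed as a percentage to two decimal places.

6.54%

Market value of equity E = 214.66 × 159.3m = 34195.338m. Market value of debt D = 27503m × 105.39/100 = 28985.4117m.
Total capital V = 34195.338 + 28985.4117 = 63180.7497.
Equity: weight = 34195.338/63180.7497 = 0.5412; cost = 10.24%.
Bonds outstanding: weight = 28985.4117/63180.7497 = 0.4588; after-tax cost = 3.2% × (1 − 32.2%) = 2.1696%.
WACC = 0.5412 × 10.2400% + 0.4588 × 2.1696% = 6.5375%.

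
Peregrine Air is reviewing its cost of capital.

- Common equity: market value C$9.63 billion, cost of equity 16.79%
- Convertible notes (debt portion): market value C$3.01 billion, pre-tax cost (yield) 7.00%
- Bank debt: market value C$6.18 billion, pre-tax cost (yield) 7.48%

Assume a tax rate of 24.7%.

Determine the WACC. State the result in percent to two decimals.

Total capital V = 9.63 + 3.01 + 6.18 = 18.82.
Equity: weight = 9.63/18.82 = 0.5117; cost = 16.79%.
Convertible notes (debt portion): weight = 3.01/18.82 = 0.1599; after-tax cost = 7% × (1 − 24.7%) = 5.2710%.
Bank debt: weight = 6.18/18.82 = 0.3284; after-tax cost = 7.48% × (1 − 24.7%) = 5.6324%.
WACC = 0.5117 × 16.7900% + 0.1599 × 5.2710% + 0.3284 × 5.6324% = 11.2838%.

11.28%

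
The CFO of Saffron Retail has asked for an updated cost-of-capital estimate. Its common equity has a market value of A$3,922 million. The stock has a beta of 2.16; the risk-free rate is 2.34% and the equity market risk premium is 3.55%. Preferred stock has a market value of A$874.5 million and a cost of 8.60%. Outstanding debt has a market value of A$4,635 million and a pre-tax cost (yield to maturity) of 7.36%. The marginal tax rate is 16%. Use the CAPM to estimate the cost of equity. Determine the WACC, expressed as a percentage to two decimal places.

Cost of equity via CAPM: Re = 2.34% + 2.16 × 3.55% = 10.0080%.
Total capital V = 3922 + 874.5 + 4635 = 9431.5.
Equity: weight = 3922/9431.5 = 0.4158; cost = 10.008%.
Preferred: weight = 874.5/9431.5 = 0.0927; cost = 8.6%.
Debt: weight = 4635/9431.5 = 0.4914; after-tax cost = 7.36% × (1 − 16%) = 6.1824%.
WACC = 0.4158 × 10.0080% + 0.0927 × 8.6000% + 0.4914 × 6.1824% = 7.9974%.

8.00%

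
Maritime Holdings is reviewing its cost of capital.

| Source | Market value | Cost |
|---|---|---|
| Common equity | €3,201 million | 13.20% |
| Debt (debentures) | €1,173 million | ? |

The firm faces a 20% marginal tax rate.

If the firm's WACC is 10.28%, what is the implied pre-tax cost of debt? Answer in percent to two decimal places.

2.89%

Total capital V = 3201 + 1173 = 4374.
Equity weight = 3201/4374 = 0.7318.
Debentures weight = 1173/4374 = 0.2682.
Equity contribution = 0.7318 × 13.2% = 9.6601%.
Remaining for debt = 10.28% − 9.6601% = 0.6199%.
Rd × (1 − 20%) × 0.2682 = 0.6199%  ⇒  Rd = 2.8895%.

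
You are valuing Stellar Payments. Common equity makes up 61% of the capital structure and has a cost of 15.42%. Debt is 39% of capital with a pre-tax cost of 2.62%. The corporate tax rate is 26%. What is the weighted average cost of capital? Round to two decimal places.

After-tax cost of debt = 2.62% × (1 − 26%) = 1.9388%.
WACC = 0.610 × 15.4200% + 0.390 × 1.9388% = 10.1623%.

10.16%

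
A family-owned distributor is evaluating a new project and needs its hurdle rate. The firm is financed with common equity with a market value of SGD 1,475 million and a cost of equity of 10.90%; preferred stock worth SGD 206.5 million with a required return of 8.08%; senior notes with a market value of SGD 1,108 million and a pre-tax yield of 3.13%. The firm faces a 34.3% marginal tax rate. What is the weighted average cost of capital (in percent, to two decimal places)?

Total capital V = 1475 + 206.5 + 1108 = 2789.5.
Equity: weight = 1475/2789.5 = 0.5288; cost = 10.9%.
Preferred: weight = 206.5/2789.5 = 0.0740; cost = 8.08%.
Senior notes: weight = 1108/2789.5 = 0.3972; after-tax cost = 3.13% × (1 − 34.3%) = 2.0564%.
WACC = 0.5288 × 10.9000% + 0.0740 × 8.0800% + 0.3972 × 2.0564% = 7.1785%.

7.18%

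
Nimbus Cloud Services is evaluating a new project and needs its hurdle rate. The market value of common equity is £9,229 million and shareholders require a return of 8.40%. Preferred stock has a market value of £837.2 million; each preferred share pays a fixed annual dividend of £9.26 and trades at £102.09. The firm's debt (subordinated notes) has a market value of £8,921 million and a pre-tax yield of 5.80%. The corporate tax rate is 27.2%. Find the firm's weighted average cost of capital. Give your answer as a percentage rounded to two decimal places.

Cost of preferred: Rp = 9.26 / 102.09 = 9.0704%.
Total capital V = 9229 + 837.2 + 8921 = 18987.2.
Equity: weight = 9229/18987.2 = 0.4861; cost = 8.4%.
Preferred: weight = 837.2/18987.2 = 0.0441; cost = 9.0704%.
Subordinated notes: weight = 8921/18987.2 = 0.4698; after-tax cost = 5.8% × (1 − 27.2%) = 4.2224%.
WACC = 0.4861 × 8.4000% + 0.0441 × 9.0704% + 0.4698 × 4.2224% = 6.4667%.

6.47%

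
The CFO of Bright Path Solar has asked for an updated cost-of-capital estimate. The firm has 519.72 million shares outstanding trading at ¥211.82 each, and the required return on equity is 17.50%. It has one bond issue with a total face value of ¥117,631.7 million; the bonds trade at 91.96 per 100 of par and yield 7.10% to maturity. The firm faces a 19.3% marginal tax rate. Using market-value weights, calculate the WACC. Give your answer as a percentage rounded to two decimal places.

11.67%

Market value of equity E = 211.82 × 519.72m = 110087.0904m. Market value of debt D = 117631.7m × 91.96/100 = 108174.11132m.
Total capital V = 110087.0904 + 108174.11132 = 218261.20172.
Equity: weight = 110087.0904/218261.20172 = 0.5044; cost = 17.5%.
Bonds outstanding: weight = 108174.11132/218261.20172 = 0.4956; after-tax cost = 7.1% × (1 − 19.3%) = 5.7297%.
WACC = 0.5044 × 17.5000% + 0.4956 × 5.7297% = 11.6664%.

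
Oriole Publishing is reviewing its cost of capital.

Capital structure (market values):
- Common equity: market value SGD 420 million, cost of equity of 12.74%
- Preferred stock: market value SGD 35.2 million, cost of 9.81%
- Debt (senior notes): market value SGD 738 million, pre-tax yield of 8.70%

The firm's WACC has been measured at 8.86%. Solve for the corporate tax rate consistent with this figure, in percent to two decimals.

Total capital V = 420 + 35.2 + 738 = 1193.2.
Equity weight = 420/1193.2 = 0.3520.
Preferred weight = 35.2/1193.2 = 0.0295.
Senior notes weight = 738/1193.2 = 0.6185.
Equity contribution = 0.3520 × 12.74% = 4.4844%.
Preferred contribution = 0.0295 × 9.81% = 0.2894%.
Debt contribution must be 8.86% − 4.7738% = 4.0862%.
0.6185 × 8.7% × (1 − T) = 4.0862%  ⇒  (1 − T) = 0.7594.
T = 24.0625%.

24.06%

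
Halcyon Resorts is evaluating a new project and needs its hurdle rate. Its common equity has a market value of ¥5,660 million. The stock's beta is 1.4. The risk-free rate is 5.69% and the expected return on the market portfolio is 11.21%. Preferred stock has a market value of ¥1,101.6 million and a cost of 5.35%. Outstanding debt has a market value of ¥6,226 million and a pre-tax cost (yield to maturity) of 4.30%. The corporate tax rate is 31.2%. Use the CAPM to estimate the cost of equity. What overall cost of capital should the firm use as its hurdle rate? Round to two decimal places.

Market risk premium = 11.21% − 5.69% = 5.52%.
Cost of equity via CAPM: Re = 5.69% + 1.4 × 5.52% = 13.4180%.
Total capital V = 5660 + 1101.6 + 6226 = 12987.6.
Equity: weight = 5660/12987.6 = 0.4358; cost = 13.418%.
Preferred: weight = 1101.6/12987.6 = 0.0848; cost = 5.35%.
Debt: weight = 6226/12987.6 = 0.4794; after-tax cost = 4.3% × (1 − 31.2%) = 2.9584%.
WACC = 0.4358 × 13.4180% + 0.0848 × 5.3500% + 0.4794 × 2.9584% = 7.7196%.

7.72%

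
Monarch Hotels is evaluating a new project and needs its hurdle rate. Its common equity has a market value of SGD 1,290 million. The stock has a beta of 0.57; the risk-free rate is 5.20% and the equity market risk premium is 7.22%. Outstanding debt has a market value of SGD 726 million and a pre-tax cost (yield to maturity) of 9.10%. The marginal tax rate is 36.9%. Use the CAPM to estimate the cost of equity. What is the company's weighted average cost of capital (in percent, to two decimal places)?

Cost of equity via CAPM: Re = 5.2% + 0.57 × 7.22% = 9.3154%.
Total capital V = 1290 + 726 = 2016.
Equity: weight = 1290/2016 = 0.6399; cost = 9.3154%.
Debt: weight = 726/2016 = 0.3601; after-tax cost = 9.1% × (1 − 36.9%) = 5.7421%.
WACC = 0.6399 × 9.3154% + 0.3601 × 5.7421% = 8.0286%.

8.03%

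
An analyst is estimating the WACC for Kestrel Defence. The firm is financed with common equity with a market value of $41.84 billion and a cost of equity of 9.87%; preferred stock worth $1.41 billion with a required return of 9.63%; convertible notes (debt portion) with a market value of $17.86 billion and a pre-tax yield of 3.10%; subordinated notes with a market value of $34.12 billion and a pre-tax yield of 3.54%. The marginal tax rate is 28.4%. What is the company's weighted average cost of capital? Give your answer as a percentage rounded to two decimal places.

5.80%

Total capital V = 41.84 + 1.41 + 17.86 + 34.12 = 95.23.
Equity: weight = 41.84/95.23 = 0.4394; cost = 9.87%.
Preferred: weight = 1.41/95.23 = 0.0148; cost = 9.63%.
Convertible notes (debt portion): weight = 17.86/95.23 = 0.1875; after-tax cost = 3.1% × (1 − 28.4%) = 2.2196%.
Subordinated notes: weight = 34.12/95.23 = 0.3583; after-tax cost = 3.54% × (1 − 28.4%) = 2.5346%.
WACC = 0.4394 × 9.8700% + 0.0148 × 9.6300% + 0.1875 × 2.2196% + 0.3583 × 2.5346% = 5.8035%.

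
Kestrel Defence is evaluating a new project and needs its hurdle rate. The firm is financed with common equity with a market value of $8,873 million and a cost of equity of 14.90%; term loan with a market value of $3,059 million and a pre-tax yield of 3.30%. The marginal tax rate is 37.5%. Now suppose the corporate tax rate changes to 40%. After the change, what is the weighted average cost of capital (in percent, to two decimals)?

After the change:
Total capital V = 8873 + 3059 = 11932.
Equity: weight = 8873/11932 = 0.7436; cost = 14.9%.
Term loan: weight = 3059/11932 = 0.2564; after-tax cost = 3.3% × (1 − 40%) = 1.9800%.
WACC = 0.7436 × 14.9000% + 0.2564 × 1.9800% = 11.5877%.

11.59%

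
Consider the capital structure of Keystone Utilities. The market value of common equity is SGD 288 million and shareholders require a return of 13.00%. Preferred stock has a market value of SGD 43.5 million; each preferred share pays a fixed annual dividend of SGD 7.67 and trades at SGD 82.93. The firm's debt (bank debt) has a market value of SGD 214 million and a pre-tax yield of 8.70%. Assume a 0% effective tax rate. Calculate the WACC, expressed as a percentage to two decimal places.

11.01%

Cost of preferred: Rp = 7.67 / 82.93 = 9.2488%.
Total capital V = 288 + 43.5 + 214 = 545.5.
Equity: weight = 288/545.5 = 0.5280; cost = 13%.
Preferred: weight = 43.5/545.5 = 0.0797; cost = 9.2488%.
Bank debt: weight = 214/545.5 = 0.3923; after-tax cost = 8.7% × (1 − 0%) = 8.7000%.
WACC = 0.5280 × 13.0000% + 0.0797 × 9.2488% + 0.3923 × 8.7000% = 11.0140%.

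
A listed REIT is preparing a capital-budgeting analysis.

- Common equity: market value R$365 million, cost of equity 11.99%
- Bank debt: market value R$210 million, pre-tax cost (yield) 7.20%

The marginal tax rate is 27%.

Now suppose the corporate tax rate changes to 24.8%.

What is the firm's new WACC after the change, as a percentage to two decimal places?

After the change:
Total capital V = 365 + 210 = 575.
Equity: weight = 365/575 = 0.6348; cost = 11.99%.
Bank debt: weight = 210/575 = 0.3652; after-tax cost = 7.2% × (1 − 24.8%) = 5.4144%.
WACC = 0.6348 × 11.9900% + 0.3652 × 5.4144% = 9.5885%.

9.59%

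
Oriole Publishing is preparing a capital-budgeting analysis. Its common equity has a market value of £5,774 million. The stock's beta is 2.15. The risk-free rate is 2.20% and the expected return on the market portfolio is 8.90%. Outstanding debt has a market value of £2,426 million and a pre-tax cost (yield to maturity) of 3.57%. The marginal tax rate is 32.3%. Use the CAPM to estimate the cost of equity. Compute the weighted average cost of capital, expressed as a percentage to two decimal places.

12.41%

Market risk premium = 8.9% − 2.2% = 6.7%.
Cost of equity via CAPM: Re = 2.2% + 2.15 × 6.7% = 16.6050%.
Total capital V = 5774 + 2426 = 8200.
Equity: weight = 5774/8200 = 0.7041; cost = 16.605%.
Debt: weight = 2426/8200 = 0.2959; after-tax cost = 3.57% × (1 − 32.3%) = 2.4169%.
WACC = 0.7041 × 16.6050% + 0.2959 × 2.4169% = 12.4074%.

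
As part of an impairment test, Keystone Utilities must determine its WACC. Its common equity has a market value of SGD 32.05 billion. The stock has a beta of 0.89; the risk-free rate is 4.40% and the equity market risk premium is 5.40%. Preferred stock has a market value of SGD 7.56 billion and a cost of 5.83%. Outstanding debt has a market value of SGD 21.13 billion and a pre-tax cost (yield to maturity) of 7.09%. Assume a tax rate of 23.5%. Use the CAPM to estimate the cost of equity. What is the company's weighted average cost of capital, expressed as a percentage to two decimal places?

7.47%

Cost of equity via CAPM: Re = 4.4% + 0.89 × 5.4% = 9.2060%.
Total capital V = 32.05 + 7.56 + 21.13 = 60.74.
Equity: weight = 32.05/60.74 = 0.5277; cost = 9.206%.
Preferred: weight = 7.56/60.74 = 0.1245; cost = 5.83%.
Debt: weight = 21.13/60.74 = 0.3479; after-tax cost = 7.09% × (1 − 23.5%) = 5.4238%.
WACC = 0.5277 × 9.2060% + 0.1245 × 5.8300% + 0.3479 × 5.4238% = 7.4701%.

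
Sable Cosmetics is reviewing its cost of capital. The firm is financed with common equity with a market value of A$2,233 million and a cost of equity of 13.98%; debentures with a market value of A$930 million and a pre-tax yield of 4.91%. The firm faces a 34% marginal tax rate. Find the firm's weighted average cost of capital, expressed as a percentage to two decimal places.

10.82%

Total capital V = 2233 + 930 = 3163.
Equity: weight = 2233/3163 = 0.7060; cost = 13.98%.
Debentures: weight = 930/3163 = 0.2940; after-tax cost = 4.91% × (1 − 34%) = 3.2406%.
WACC = 0.7060 × 13.9800% + 0.2940 × 3.2406% = 10.8224%.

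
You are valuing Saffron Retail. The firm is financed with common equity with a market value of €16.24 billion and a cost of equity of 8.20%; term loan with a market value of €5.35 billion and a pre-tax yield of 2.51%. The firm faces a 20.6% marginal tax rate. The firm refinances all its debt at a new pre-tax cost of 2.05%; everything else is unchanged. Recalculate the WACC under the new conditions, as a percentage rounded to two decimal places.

6.57%

After the change:
Total capital V = 16.24 + 5.35 = 21.59.
Equity: weight = 16.24/21.59 = 0.7522; cost = 8.2%.
Term loan: weight = 5.35/21.59 = 0.2478; after-tax cost = 2.05% × (1 − 20.6%) = 1.6277%.
WACC = 0.7522 × 8.2000% + 0.2478 × 1.6277% = 6.5714%.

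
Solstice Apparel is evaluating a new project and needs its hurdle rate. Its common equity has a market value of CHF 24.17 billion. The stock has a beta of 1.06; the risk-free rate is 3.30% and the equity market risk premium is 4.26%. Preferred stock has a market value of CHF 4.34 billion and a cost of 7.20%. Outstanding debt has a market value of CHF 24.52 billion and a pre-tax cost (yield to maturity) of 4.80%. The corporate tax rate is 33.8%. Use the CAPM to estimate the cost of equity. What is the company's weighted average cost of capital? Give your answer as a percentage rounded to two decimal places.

5.62%

Cost of equity via CAPM: Re = 3.3% + 1.06 × 4.26% = 7.8156%.
Total capital V = 24.17 + 4.34 + 24.52 = 53.03.
Equity: weight = 24.17/53.03 = 0.4558; cost = 7.8156%.
Preferred: weight = 4.34/53.03 = 0.0818; cost = 7.2%.
Debt: weight = 24.52/53.03 = 0.4624; after-tax cost = 4.8% × (1 − 33.8%) = 3.1776%.
WACC = 0.4558 × 7.8156% + 0.0818 × 7.2000% + 0.4624 × 3.1776% = 5.6207%.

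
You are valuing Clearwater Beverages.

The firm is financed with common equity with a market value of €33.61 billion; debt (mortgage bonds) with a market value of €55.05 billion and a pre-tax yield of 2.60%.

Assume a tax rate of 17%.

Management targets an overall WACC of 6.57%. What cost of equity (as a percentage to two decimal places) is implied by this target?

13.80%

Total capital V = 33.61 + 55.05 = 88.66.
Equity weight = 33.61/88.66 = 0.3791.
Mortgage bonds weight = 55.05/88.66 = 0.6209.
Debt contribution = 0.6209 × 2.6% × (1 − 17%) = 1.3399%.
Required equity contribution = 6.57% − 1.3399% = 5.2301%.
Re = 5.2301% / 0.3791 = 13.7964%.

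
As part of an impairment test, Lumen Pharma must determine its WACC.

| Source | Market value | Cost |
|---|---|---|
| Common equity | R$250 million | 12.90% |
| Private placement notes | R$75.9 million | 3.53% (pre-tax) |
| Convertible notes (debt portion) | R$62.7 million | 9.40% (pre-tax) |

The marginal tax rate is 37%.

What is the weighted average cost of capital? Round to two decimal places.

Total capital V = 250 + 75.9 + 62.7 = 388.6.
Equity: weight = 250/388.6 = 0.6433; cost = 12.9%.
Private placement notes: weight = 75.9/388.6 = 0.1953; after-tax cost = 3.53% × (1 − 37%) = 2.2239%.
Convertible notes (debt portion): weight = 62.7/388.6 = 0.1613; after-tax cost = 9.4% × (1 − 37%) = 5.9220%.
WACC = 0.6433 × 12.9000% + 0.1953 × 2.2239% + 0.1613 × 5.9220% = 9.6889%.

9.69%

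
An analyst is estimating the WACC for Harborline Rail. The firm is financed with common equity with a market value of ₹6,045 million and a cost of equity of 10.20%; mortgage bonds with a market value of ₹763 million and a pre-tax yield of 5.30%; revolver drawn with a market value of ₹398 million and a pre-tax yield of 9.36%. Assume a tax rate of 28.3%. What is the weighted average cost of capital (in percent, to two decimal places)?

Total capital V = 6045 + 763 + 398 = 7206.
Equity: weight = 6045/7206 = 0.8389; cost = 10.2%.
Mortgage bonds: weight = 763/7206 = 0.1059; after-tax cost = 5.3% × (1 − 28.3%) = 3.8001%.
Revolver drawn: weight = 398/7206 = 0.0552; after-tax cost = 9.36% × (1 − 28.3%) = 6.7111%.
WACC = 0.8389 × 10.2000% + 0.1059 × 3.8001% + 0.0552 × 6.7111% = 9.3297%.

9.33%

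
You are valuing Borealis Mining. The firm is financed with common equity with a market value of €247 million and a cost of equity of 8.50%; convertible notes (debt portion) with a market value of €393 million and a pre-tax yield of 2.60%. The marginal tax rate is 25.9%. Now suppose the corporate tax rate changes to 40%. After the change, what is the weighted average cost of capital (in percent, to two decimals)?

After the change:
Total capital V = 247 + 393 = 640.
Equity: weight = 247/640 = 0.3859; cost = 8.5%.
Convertible notes (debt portion): weight = 393/640 = 0.6141; after-tax cost = 2.6% × (1 − 40%) = 1.5600%.
WACC = 0.3859 × 8.5000% + 0.6141 × 1.5600% = 4.2384%.

4.24%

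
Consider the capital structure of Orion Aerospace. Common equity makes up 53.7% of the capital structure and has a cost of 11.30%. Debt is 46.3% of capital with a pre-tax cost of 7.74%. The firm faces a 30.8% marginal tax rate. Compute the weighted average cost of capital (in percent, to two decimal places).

8.55%

After-tax cost of debt = 7.74% × (1 − 30.8%) = 5.3561%.
WACC = 0.537 × 11.3000% + 0.463 × 5.3561% = 8.5480%.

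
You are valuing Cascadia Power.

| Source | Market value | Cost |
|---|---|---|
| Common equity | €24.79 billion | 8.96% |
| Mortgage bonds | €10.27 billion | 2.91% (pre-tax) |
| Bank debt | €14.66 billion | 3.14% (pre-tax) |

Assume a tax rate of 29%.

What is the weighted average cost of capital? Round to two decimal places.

5.55%

Total capital V = 24.79 + 10.27 + 14.66 = 49.72.
Equity: weight = 24.79/49.72 = 0.4986; cost = 8.96%.
Mortgage bonds: weight = 10.27/49.72 = 0.2066; after-tax cost = 2.91% × (1 − 29%) = 2.0661%.
Bank debt: weight = 14.66/49.72 = 0.2949; after-tax cost = 3.14% × (1 − 29%) = 2.2294%.
WACC = 0.4986 × 8.9600% + 0.2066 × 2.0661% + 0.2949 × 2.2294% = 5.5515%.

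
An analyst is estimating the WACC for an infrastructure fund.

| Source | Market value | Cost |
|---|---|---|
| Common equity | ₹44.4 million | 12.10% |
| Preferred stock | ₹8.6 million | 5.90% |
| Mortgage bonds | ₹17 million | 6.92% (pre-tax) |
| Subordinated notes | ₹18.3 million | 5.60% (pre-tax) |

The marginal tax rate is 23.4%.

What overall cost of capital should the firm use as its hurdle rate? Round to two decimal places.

8.57%

Total capital V = 44.4 + 8.6 + 17 + 18.3 = 88.3.
Equity: weight = 44.4/88.3 = 0.5028; cost = 12.1%.
Preferred: weight = 8.6/88.3 = 0.0974; cost = 5.9%.
Mortgage bonds: weight = 17/88.3 = 0.1925; after-tax cost = 6.92% × (1 − 23.4%) = 5.3007%.
Subordinated notes: weight = 18.3/88.3 = 0.2072; after-tax cost = 5.6% × (1 − 23.4%) = 4.2896%.
WACC = 0.5028 × 12.1000% + 0.0974 × 5.9000% + 0.1925 × 5.3007% + 0.2072 × 4.2896% = 8.5684%.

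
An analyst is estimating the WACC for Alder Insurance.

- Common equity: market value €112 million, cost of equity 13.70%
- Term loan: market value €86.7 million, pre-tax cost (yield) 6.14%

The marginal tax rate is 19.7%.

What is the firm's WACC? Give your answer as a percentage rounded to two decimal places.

Total capital V = 112 + 86.7 = 198.7.
Equity: weight = 112/198.7 = 0.5637; cost = 13.7%.
Term loan: weight = 86.7/198.7 = 0.4363; after-tax cost = 6.14% × (1 − 19.7%) = 4.9304%.
WACC = 0.5637 × 13.7000% + 0.4363 × 4.9304% = 9.8735%.

9.87%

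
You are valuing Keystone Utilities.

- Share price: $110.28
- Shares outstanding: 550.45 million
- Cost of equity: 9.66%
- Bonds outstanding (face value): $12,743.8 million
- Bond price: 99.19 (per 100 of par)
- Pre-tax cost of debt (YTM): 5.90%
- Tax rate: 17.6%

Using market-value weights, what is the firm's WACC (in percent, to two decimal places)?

Market value of equity E = 110.28 × 550.45m = 60703.626m. Market value of debt D = 12743.8m × 99.19/100 = 12640.57522m.
Total capital V = 60703.626 + 12640.57522 = 73344.20122.
Equity: weight = 60703.626/73344.20122 = 0.8277; cost = 9.66%.
Bonds outstanding: weight = 12640.57522/73344.20122 = 0.1723; after-tax cost = 5.9% × (1 − 17.6%) = 4.8616%.
WACC = 0.8277 × 9.6600% + 0.1723 × 4.8616% = 8.8330%.

8.83%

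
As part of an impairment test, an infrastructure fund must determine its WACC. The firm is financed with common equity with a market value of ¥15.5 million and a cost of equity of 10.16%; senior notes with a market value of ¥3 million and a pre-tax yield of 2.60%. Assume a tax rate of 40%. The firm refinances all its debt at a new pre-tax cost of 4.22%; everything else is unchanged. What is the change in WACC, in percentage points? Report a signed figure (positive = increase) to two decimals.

+0.16 pp

Current WACC:
Total capital V = 15.5 + 3 = 18.5.
Equity: weight = 15.5/18.5 = 0.8378; cost = 10.16%.
Senior notes: weight = 3/18.5 = 0.1622; after-tax cost = 2.6% × (1 − 40%) = 1.5600%.
WACC = 0.8378 × 10.1600% + 0.1622 × 1.5600% = 8.7654%.
After the change:
Total capital V = 15.5 + 3 = 18.5.
Equity: weight = 15.5/18.5 = 0.8378; cost = 10.16%.
Senior notes: weight = 3/18.5 = 0.1622; after-tax cost = 4.22% × (1 − 40%) = 2.5320%.
WACC = 0.8378 × 10.1600% + 0.1622 × 2.5320% = 8.9230%.
Change in WACC = 8.9230% − 8.7654% = 0.1576 pp.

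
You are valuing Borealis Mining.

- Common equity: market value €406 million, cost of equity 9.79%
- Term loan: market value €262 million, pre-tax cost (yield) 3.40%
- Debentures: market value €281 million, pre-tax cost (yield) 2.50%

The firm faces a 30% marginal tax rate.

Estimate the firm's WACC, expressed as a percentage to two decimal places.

5.36%

Total capital V = 406 + 262 + 281 = 949.
Equity: weight = 406/949 = 0.4278; cost = 9.79%.
Term loan: weight = 262/949 = 0.2761; after-tax cost = 3.4% × (1 − 30%) = 2.3800%.
Debentures: weight = 281/949 = 0.2961; after-tax cost = 2.5% × (1 − 30%) = 1.7500%.
WACC = 0.4278 × 9.7900% + 0.2761 × 2.3800% + 0.2961 × 1.7500% = 5.3636%.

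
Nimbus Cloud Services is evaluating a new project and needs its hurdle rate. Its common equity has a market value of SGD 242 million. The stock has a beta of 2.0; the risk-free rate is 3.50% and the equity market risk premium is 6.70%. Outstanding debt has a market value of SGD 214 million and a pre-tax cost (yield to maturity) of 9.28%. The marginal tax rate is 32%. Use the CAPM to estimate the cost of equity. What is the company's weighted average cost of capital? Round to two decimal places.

Cost of equity via CAPM: Re = 3.5% + 2.0 × 6.7% = 16.9000%.
Total capital V = 242 + 214 = 456.
Equity: weight = 242/456 = 0.5307; cost = 16.9%.
Debt: weight = 214/456 = 0.4693; after-tax cost = 9.28% × (1 − 32%) = 6.3104%.
WACC = 0.5307 × 16.9000% + 0.4693 × 6.3104% = 11.9303%.

11.93%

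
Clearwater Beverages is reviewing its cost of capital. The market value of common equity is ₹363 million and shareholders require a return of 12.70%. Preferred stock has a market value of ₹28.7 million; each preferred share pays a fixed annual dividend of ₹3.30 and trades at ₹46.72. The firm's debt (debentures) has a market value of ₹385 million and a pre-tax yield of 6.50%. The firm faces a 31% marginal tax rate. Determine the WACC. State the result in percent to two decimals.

Cost of preferred: Rp = 3.3 / 46.72 = 7.0634%.
Total capital V = 363 + 28.7 + 385 = 776.7.
Equity: weight = 363/776.7 = 0.4674; cost = 12.7%.
Preferred: weight = 28.7/776.7 = 0.0370; cost = 7.0634%.
Debentures: weight = 385/776.7 = 0.4957; after-tax cost = 6.5% × (1 − 31%) = 4.4850%.
WACC = 0.4674 × 12.7000% + 0.0370 × 7.0634% + 0.4957 × 4.4850% = 8.4197%.

8.42%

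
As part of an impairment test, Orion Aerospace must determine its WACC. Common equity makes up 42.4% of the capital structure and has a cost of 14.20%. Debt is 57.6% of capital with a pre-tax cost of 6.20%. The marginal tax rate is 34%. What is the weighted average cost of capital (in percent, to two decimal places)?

After-tax cost of debt = 6.2% × (1 − 34%) = 4.0920%.
WACC = 0.424 × 14.2000% + 0.576 × 4.0920% = 8.3778%.

8.38%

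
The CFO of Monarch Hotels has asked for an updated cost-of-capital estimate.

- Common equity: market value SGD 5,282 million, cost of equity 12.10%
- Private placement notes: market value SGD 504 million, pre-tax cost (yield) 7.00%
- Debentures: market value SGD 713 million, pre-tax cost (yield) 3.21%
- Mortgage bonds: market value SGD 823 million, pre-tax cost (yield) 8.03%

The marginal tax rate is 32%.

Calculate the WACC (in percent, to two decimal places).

9.88%

Total capital V = 5282 + 504 + 713 + 823 = 7322.
Equity: weight = 5282/7322 = 0.7214; cost = 12.1%.
Private placement notes: weight = 504/7322 = 0.0688; after-tax cost = 7% × (1 − 32%) = 4.7600%.
Debentures: weight = 713/7322 = 0.0974; after-tax cost = 3.21% × (1 − 32%) = 2.1828%.
Mortgage bonds: weight = 823/7322 = 0.1124; after-tax cost = 8.03% × (1 − 32%) = 5.4604%.
WACC = 0.7214 × 12.1000% + 0.0688 × 4.7600% + 0.0974 × 2.1828% + 0.1124 × 5.4604% = 9.8827%.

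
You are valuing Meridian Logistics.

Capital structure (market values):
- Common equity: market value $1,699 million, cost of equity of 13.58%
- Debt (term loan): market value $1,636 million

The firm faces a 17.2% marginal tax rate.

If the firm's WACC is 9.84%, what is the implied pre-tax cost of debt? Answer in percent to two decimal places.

Total capital V = 1699 + 1636 = 3335.
Equity weight = 1699/3335 = 0.5094.
Term loan weight = 1636/3335 = 0.4906.
Equity contribution = 0.5094 × 13.58% = 6.9183%.
Remaining for debt = 9.84% − 6.9183% = 2.9217%.
Rd × (1 − 17.2%) × 0.4906 = 2.9217%  ⇒  Rd = 7.1932%.

7.19%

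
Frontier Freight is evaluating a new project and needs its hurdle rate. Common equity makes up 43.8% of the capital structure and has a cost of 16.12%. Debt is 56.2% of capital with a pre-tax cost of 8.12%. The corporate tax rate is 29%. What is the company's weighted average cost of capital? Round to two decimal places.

After-tax cost of debt = 8.12% × (1 − 29%) = 5.7652%.
WACC = 0.438 × 16.1200% + 0.562 × 5.7652% = 10.3006%.

10.30%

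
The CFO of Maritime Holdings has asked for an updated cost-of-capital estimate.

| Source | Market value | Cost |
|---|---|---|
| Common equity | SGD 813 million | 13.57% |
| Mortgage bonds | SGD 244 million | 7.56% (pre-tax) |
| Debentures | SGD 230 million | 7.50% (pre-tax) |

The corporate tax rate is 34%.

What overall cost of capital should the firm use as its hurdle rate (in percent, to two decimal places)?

Total capital V = 813 + 244 + 230 = 1287.
Equity: weight = 813/1287 = 0.6317; cost = 13.57%.
Mortgage bonds: weight = 244/1287 = 0.1896; after-tax cost = 7.56% × (1 − 34%) = 4.9896%.
Debentures: weight = 230/1287 = 0.1787; after-tax cost = 7.5% × (1 − 34%) = 4.9500%.
WACC = 0.6317 × 13.5700% + 0.1896 × 4.9896% + 0.1787 × 4.9500% = 10.4028%.

10.40%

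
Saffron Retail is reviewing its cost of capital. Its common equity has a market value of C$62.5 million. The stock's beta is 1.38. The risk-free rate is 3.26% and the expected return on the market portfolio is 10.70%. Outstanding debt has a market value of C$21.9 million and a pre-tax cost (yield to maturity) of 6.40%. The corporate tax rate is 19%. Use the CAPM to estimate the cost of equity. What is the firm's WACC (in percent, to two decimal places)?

11.36%

Market risk premium = 10.7% − 3.26% = 7.44%.
Cost of equity via CAPM: Re = 3.26% + 1.38 × 7.44% = 13.5272%.
Total capital V = 62.5 + 21.9 = 84.4.
Equity: weight = 62.5/84.4 = 0.7405; cost = 13.5272%.
Debt: weight = 21.9/84.4 = 0.2595; after-tax cost = 6.4% × (1 − 19%) = 5.1840%.
WACC = 0.7405 × 13.5272% + 0.2595 × 5.1840% = 11.3623%.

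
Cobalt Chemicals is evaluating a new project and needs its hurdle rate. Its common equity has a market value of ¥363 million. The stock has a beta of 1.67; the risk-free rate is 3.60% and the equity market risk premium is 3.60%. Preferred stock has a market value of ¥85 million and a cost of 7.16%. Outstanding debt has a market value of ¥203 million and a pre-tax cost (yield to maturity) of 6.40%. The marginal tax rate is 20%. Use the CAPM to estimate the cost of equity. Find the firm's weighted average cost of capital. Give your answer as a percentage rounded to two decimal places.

Cost of equity via CAPM: Re = 3.6% + 1.67 × 3.6% = 9.6120%.
Total capital V = 363 + 85 + 203 = 651.
Equity: weight = 363/651 = 0.5576; cost = 9.612%.
Preferred: weight = 85/651 = 0.1306; cost = 7.16%.
Debt: weight = 203/651 = 0.3118; after-tax cost = 6.4% × (1 − 20%) = 5.1200%.
WACC = 0.5576 × 9.6120% + 0.1306 × 7.1600% + 0.3118 × 5.1200% = 7.8911%.

7.89%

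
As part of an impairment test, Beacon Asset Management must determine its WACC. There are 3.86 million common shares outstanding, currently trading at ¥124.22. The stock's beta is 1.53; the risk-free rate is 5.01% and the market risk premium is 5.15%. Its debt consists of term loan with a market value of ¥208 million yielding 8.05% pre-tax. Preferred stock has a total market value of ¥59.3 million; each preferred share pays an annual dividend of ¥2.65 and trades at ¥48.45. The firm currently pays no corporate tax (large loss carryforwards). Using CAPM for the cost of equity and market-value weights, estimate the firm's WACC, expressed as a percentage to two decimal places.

10.95%

Cost of equity via CAPM: Re = 5.01% + 1.53 × 5.15% = 12.8895%.
Cost of preferred: Rp = 2.65 / 48.45 = 5.4696%.
Market value of equity E = 124.22 × 3.86m = 479.4892m.
Total capital V = 479.4892 + 59.3 + 208 = 746.7892.
Equity: weight = 479.4892/746.7892 = 0.6421; cost = 12.8895%.
Preferred: weight = 59.3/746.7892 = 0.0794; cost = 5.4696%.
Term loan: weight = 208/746.7892 = 0.2785; after-tax cost = 8.05% × (1 − 0%) = 8.0500%.
WACC = 0.6421 × 12.8895% + 0.0794 × 5.4696% + 0.2785 × 8.0500% = 10.9524%.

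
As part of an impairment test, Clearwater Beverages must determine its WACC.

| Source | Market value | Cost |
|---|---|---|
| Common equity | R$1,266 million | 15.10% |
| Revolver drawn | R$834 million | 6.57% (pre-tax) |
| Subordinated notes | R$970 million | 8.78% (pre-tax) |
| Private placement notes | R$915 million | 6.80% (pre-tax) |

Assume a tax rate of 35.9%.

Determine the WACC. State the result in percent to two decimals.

Total capital V = 1266 + 834 + 970 + 915 = 3985.
Equity: weight = 1266/3985 = 0.3177; cost = 15.1%.
Revolver drawn: weight = 834/3985 = 0.2093; after-tax cost = 6.57% × (1 − 35.9%) = 4.2114%.
Subordinated notes: weight = 970/3985 = 0.2434; after-tax cost = 8.78% × (1 − 35.9%) = 5.6280%.
Private placement notes: weight = 915/3985 = 0.2296; after-tax cost = 6.8% × (1 − 35.9%) = 4.3588%.
WACC = 0.3177 × 15.1000% + 0.2093 × 4.2114% + 0.2434 × 5.6280% + 0.2296 × 4.3588% = 8.0493%.

8.05%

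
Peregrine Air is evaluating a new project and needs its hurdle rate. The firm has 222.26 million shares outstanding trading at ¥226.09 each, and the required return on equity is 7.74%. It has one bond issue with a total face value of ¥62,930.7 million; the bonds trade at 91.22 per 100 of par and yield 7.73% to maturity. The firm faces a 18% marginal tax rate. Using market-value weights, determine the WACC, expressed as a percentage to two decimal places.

Market value of equity E = 226.09 × 222.26m = 50250.7634m. Market value of debt D = 62930.7m × 91.22/100 = 57405.38454m.
Total capital V = 50250.7634 + 57405.38454 = 107656.14794.
Equity: weight = 50250.7634/107656.14794 = 0.4668; cost = 7.74%.
Bonds outstanding: weight = 57405.38454/107656.14794 = 0.5332; after-tax cost = 7.73% × (1 − 18%) = 6.3386%.
WACC = 0.4668 × 7.7400% + 0.5332 × 6.3386% = 6.9927%.

6.99%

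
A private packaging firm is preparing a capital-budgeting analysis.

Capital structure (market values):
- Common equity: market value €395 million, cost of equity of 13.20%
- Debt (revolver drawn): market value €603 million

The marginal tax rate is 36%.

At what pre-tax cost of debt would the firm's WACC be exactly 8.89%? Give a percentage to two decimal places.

9.48%

Total capital V = 395 + 603 = 998.
Equity weight = 395/998 = 0.3958.
Revolver drawn weight = 603/998 = 0.6042.
Equity contribution = 0.3958 × 13.2% = 5.2244%.
Remaining for debt = 8.89% − 5.2244% = 3.6656%.
Rd × (1 − 36%) × 0.6042 = 3.6656%  ⇒  Rd = 9.4792%.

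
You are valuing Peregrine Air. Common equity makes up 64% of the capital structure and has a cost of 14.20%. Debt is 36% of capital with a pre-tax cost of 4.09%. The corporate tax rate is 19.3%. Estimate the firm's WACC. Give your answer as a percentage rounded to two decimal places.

10.28%

After-tax cost of debt = 4.09% × (1 − 19.3%) = 3.3006%.
WACC = 0.640 × 14.2000% + 0.360 × 3.3006% = 10.2762%.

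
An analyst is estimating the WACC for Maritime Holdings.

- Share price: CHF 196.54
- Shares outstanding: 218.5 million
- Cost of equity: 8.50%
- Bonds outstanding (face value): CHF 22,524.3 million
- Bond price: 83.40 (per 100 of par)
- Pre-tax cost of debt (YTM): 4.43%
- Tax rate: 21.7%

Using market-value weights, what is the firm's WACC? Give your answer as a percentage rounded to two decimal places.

6.97%

Market value of equity E = 196.54 × 218.5m = 42943.99m. Market value of debt D = 22524.3m × 83.4/100 = 18785.2662m.
Total capital V = 42943.99 + 18785.2662 = 61729.2562.
Equity: weight = 42943.99/61729.2562 = 0.6957; cost = 8.5%.
Bonds outstanding: weight = 18785.2662/61729.2562 = 0.3043; after-tax cost = 4.43% × (1 − 21.7%) = 3.4687%.
WACC = 0.6957 × 8.5000% + 0.3043 × 3.4687% = 6.9689%.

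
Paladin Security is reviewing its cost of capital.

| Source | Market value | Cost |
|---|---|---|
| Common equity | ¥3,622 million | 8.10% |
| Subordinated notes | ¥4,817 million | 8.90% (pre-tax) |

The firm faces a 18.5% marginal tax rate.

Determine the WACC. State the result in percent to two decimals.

7.62%

Total capital V = 3622 + 4817 = 8439.
Equity: weight = 3622/8439 = 0.4292; cost = 8.1%.
Subordinated notes: weight = 4817/8439 = 0.5708; after-tax cost = 8.9% × (1 − 18.5%) = 7.2535%.
WACC = 0.4292 × 8.1000% + 0.5708 × 7.2535% = 7.6168%.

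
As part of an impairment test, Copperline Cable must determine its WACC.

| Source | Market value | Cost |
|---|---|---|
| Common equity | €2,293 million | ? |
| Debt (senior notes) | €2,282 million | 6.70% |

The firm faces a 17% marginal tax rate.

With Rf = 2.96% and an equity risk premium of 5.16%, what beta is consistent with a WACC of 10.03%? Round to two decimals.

2.23

Total capital V = 2293 + 2282 = 4575.
Equity weight = 2293/4575 = 0.5012.
Senior notes weight = 2282/4575 = 0.4988.
Debt contribution = 0.4988 × 6.7% × (1 − 17%) = 2.7738%.
Required equity contribution = 10.03% − 2.7738% = 7.2562%  ⇒  Re = 14.4776%.
CAPM: 14.4776% = 2.96% + β × 5.16%  ⇒  β = 2.2321.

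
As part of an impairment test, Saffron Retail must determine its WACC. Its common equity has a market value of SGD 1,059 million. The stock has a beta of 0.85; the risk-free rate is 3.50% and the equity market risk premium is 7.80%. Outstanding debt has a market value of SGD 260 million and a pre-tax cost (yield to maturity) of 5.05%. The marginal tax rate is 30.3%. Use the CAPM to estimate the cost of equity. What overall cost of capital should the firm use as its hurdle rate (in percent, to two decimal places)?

8.83%

Cost of equity via CAPM: Re = 3.5% + 0.85 × 7.8% = 10.1300%.
Total capital V = 1059 + 260 = 1319.
Equity: weight = 1059/1319 = 0.8029; cost = 10.13%.
Debt: weight = 260/1319 = 0.1971; after-tax cost = 5.05% × (1 − 30.3%) = 3.5199%.
WACC = 0.8029 × 10.1300% + 0.1971 × 3.5199% = 8.8270%.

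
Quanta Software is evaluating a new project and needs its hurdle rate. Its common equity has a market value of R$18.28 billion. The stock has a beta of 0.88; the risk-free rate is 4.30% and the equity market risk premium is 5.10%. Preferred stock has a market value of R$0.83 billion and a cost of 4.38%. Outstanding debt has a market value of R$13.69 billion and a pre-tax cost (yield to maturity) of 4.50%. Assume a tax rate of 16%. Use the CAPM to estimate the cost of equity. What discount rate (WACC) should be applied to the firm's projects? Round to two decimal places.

Cost of equity via CAPM: Re = 4.3% + 0.88 × 5.1% = 8.7880%.
Total capital V = 18.28 + 0.83 + 13.69 = 32.8.
Equity: weight = 18.28/32.8 = 0.5573; cost = 8.788%.
Preferred: weight = 0.83/32.8 = 0.0253; cost = 4.38%.
Debt: weight = 13.69/32.8 = 0.4174; after-tax cost = 4.5% × (1 − 16%) = 3.7800%.
WACC = 0.5573 × 8.7880% + 0.0253 × 4.3800% + 0.4174 × 3.7800% = 6.5862%.

6.59%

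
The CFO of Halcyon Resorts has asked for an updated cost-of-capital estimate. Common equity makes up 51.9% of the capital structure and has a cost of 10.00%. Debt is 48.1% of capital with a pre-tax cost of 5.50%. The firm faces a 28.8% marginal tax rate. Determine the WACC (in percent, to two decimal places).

After-tax cost of debt = 5.5% × (1 − 28.8%) = 3.9160%.
WACC = 0.519 × 10.0000% + 0.481 × 3.9160% = 7.0736%.

7.07%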